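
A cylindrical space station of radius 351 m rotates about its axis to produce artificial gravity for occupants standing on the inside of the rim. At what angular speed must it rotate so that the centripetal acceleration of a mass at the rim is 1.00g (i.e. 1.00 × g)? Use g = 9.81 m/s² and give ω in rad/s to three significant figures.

Centripetal acceleration a_c = ω²r. Setting ω²r = 1.00g:
ω = √(1.00g / r) = √(1.00 × 9.81 / 351) = √0.02795 = 0.1672 rad/s.

0.167 rad/s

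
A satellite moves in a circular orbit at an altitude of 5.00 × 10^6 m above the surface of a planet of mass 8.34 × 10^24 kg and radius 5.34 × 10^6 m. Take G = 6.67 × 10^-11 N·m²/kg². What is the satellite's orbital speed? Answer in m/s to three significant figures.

Orbital radius r = R + h = 5.34 × 10^6 + 5.00 × 10^6 = 1.034 × 10^7 m.
Gravity supplies the centripetal force: G M m / r² = m v² / r, so v = √(GM/r).
v = √(6.67 × 10^-11 × 8.34 × 10^24 / 1.034 × 10^7) = √(5.380 × 10^7) = 7335 m/s.

7330 m/s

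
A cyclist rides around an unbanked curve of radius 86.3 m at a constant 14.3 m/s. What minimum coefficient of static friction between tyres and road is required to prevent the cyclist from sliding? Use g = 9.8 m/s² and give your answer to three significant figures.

0.242

Friction provides the centripetal force: μ_s m g = m v²/r, so μ_s = v²/(g r) = (14.30)²/(9.8 × 86.3) = 204.5/845.7 = 0.2418.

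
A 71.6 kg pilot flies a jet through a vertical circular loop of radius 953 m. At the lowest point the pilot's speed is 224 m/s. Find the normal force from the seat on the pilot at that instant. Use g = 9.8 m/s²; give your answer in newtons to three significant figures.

4470 N

At the lowest point, N points up (toward the centre) and the weight mg points down (away from the centre), so the net inward force is N − mg = mv²/r.
N = m(v²/r + g) = 71.6 × ((224)²/953 + 9.8) = 71.6 × (52.65 + 9.8) = 71.6 × 62.45 = 4471 N.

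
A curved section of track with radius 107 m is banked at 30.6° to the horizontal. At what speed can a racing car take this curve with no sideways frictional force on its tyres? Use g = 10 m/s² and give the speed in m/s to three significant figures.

On a frictionless banked curve, N sinθ = mv²/r and N cosθ = mg, so tanθ = v²/(rg).
v = √(r g tanθ) = √(107 × 10.0 × tan 30.6°) = √(107 × 10.0 × 0.5914) = √632.8 = 25.16 m/s.

25.2 m/s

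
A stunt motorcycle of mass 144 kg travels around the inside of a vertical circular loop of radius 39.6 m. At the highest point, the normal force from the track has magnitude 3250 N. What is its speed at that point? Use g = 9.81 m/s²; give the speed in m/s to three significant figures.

At the top, N + mg = mv²/r, so v = √(r(N/m + g)) = √(39.6 × (3250/144 + 9.81)) = √(39.6 × 32.38) = √1282 = 35.81 m/s.

35.8 m/s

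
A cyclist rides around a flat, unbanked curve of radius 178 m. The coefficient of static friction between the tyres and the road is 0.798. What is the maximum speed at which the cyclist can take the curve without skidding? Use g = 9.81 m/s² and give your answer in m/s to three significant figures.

37.3 m/s

The only inward force on a level bend is static friction, so at the limit f_s = μ_s N = μ_s m g = m v²/r.
Mass cancels: v_max = √(μ_s g r) = √(0.798 × 9.81 × 178) = √1393 = 37.33 m/s.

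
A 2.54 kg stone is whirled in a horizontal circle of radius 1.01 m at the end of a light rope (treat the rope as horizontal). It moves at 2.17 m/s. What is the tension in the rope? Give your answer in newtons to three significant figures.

11.8 N

The tension is the only horizontal force, so it supplies the full centripetal force: T = m v²/r = 2.54 × (2.170)²/1.01 = 2.54 × 4.709/1.01 = 11.84 N.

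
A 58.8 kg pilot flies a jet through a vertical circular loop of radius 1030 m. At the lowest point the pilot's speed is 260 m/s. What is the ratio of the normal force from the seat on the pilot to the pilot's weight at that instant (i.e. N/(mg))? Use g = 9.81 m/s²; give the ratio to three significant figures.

At the bottom, N − mg = mv²/r, so N = m(v²/r + g) and N/(mg) = v²/(rg) + 1 = (260)²/(1030 × 9.81) + 1 = 6.690 + 1 = 7.690.

7.69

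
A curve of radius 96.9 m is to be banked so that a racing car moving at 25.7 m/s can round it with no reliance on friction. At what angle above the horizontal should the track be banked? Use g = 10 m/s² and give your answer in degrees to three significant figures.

For a frictionless banked turn: horizontally N sinθ = mv²/r and vertically N cosθ = mg.
Dividing: tanθ = v²/(r g) = (25.7)²/(96.9 × 10.0) = 660.5/969.0 = 0.6816.
θ = arctan(0.6816) = 34.28°.

34.3°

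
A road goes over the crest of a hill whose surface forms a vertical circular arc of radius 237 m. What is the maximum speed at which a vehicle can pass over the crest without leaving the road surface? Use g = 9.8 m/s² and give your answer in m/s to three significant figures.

At the crest the centre of the circle is below the vehicle, so the net downward (centripetal) force is mg − N = mv²/r.
The vehicle leaves the road when N → 0, giving v_max = √(g r) = √(9.8 × 237) = 48.19 m/s.

48.2 m/s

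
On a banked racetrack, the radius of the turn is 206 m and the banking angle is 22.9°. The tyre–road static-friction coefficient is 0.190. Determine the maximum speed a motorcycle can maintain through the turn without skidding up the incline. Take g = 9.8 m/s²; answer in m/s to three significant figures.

36.7 m/s

At the maximum speed, friction acts down the slope at its limiting value f = μN. Radially (horizontal, toward centre): N sinθ + μN cosθ = mv²/r. Vertically: N cosθ − μN sinθ = mg.
Dividing: v² = r g (sinθ + μcosθ)/(cosθ − μsinθ).
sinθ + μcosθ = 0.3891 + 0.190×0.9212 = 0.5641; cosθ − μsinθ = 0.9212 − 0.190×0.3891 = 0.8473.
v² = 206 × 9.8 × 0.5641/0.8473 = 1344 m²/s², so v = 36.66 m/s.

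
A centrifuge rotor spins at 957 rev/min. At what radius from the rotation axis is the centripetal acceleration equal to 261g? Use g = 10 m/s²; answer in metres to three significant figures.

ω = 957 rev/min × 2π/60 = 100.2 rad/s.
a_c = ω²r = 261g ⇒ r = 261 × 10.0 / (100.2)² = 2610/10040 = 0.2599 m.

0.260 m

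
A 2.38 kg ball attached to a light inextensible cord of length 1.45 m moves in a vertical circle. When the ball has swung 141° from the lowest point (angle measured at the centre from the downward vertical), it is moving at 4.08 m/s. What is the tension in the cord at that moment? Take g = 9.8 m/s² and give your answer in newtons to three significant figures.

9.20 N

Take the radial direction toward the centre of the circle as positive. The component of the weight along the string toward the centre is −mg cos φ (φ measured from the bottom), so Newton's second law along the string gives T − mg cos φ = m v²/r.
cos 141° = -0.7771, so T = m(v²/r + g cos φ) = 2.38 × ((4.08)²/1.45 + 9.8 × -0.7771) = 2.38 × (11.48 + (-7.616)) = 2.38 × 3.864 = 9.197 N.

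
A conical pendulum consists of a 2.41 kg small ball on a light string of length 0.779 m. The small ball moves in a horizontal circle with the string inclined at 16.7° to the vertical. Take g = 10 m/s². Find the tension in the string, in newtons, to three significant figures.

25.2 N

Vertically the bob has no acceleration, so T cosθ = mg.
T = mg/cosθ = 2.41 × 10.0 / cos 16.7° = 24.10/0.9578 = 25.16 N.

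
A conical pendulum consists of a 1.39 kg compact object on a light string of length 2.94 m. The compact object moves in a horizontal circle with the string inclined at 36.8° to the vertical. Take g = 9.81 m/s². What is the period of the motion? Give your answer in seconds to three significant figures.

r = L sinθ = 1.761 m. From T sinθ = mω²r and T cosθ = mg: tanθ = ω²r/g, so ω² = g tanθ / r = g/(L cosθ).
ω = √(g/(L cosθ)) = √(9.81/(2.94 × 0.8007)) = √4.167 = 2.041 rad/s.
Period = 2π/ω = 3.078 s.

3.08 s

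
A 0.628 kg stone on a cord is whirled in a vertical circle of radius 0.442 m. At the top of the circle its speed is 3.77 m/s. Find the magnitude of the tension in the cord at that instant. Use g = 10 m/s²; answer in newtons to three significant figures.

13.9 N

At the top, both T and the weight mg point inward (toward the centre), so T + mg = mv²/r.
T = m(v²/r − g) = 0.628 × ((3.77)²/0.442 − 10.0) = 0.628 × (32.16 − 10.0) = 0.628 × 22.16 = 13.91 N.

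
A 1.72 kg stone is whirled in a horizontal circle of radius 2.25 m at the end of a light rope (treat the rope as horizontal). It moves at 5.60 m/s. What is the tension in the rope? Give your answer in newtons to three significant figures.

24.0 N

The tension is the only horizontal force, so it supplies the full centripetal force: T = m v²/r = 1.72 × (5.600)²/2.25 = 1.72 × 31.36/2.25 = 23.97 N.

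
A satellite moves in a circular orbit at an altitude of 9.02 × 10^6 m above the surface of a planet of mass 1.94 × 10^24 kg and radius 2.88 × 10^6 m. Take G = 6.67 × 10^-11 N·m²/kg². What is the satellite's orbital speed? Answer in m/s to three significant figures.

3300 m/s

Orbital radius r = R + h = 2.88 × 10^6 + 9.02 × 10^6 = 1.190 × 10^7 m.
Gravity supplies the centripetal force: G M m / r² = m v² / r, so v = √(GM/r).
v = √(6.67 × 10^-11 × 1.94 × 10^24 / 1.190 × 10^7) = √(1.087 × 10^7) = 3298 m/s.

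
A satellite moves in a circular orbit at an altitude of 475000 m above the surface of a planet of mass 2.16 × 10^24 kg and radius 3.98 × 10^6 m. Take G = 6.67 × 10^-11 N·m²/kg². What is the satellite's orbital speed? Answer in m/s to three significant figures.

5690 m/s

Orbital radius r = R + h = 3.98 × 10^6 + 475000 = 4.455 × 10^6 m.
Gravity supplies the centripetal force: G M m / r² = m v² / r, so v = √(GM/r).
v = √(6.67 × 10^-11 × 2.16 × 10^24 / 4.455 × 10^6) = √(3.234 × 10^7) = 5687 m/s.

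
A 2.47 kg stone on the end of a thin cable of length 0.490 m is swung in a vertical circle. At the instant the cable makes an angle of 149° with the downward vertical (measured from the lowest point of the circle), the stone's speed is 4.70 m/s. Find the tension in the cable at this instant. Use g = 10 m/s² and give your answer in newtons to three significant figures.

90.2 N

Take the radial direction toward the centre of the circle as positive. The component of the weight along the string toward the centre is −mg cos φ (φ measured from the bottom), so Newton's second law along the string gives T − mg cos φ = m v²/r.
cos 149° = -0.8572, so T = m(v²/r + g cos φ) = 2.47 × ((4.70)²/0.490 + 10.0 × -0.8572) = 2.47 × (45.08 + (-8.572)) = 2.47 × 36.51 = 90.18 N.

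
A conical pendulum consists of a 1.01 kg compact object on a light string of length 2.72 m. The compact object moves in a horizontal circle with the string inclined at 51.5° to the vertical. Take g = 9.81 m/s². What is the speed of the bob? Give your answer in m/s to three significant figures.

5.12 m/s

The radius of the circle is r = L sinθ = 2.72 × sin 51.5° = 2.129 m.
Horizontally T sinθ = mv²/r and vertically T cosθ = mg, so tanθ = v²/(rg).
v = √(r g tanθ) = √(2.129 × 9.81 × 1.257) = √26.25 = 5.124 m/s.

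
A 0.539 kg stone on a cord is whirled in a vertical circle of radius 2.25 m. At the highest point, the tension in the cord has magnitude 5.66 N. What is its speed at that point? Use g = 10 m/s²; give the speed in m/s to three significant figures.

At the top, T + mg = mv²/r, so v = √(r(T/m + g)) = √(2.25 × (5.66/0.539 + 10.0)) = √(2.25 × 20.50) = √46.13 = 6.792 m/s.

6.79 m/s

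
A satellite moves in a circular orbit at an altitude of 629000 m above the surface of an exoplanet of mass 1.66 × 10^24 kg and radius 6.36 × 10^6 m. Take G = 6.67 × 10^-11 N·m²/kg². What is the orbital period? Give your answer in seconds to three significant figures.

11000 s

r = R + h = 6.36 × 10^6 + 629000 = 6.989 × 10^6 m. Gravity provides the centripetal force: G M m / r² = m v² / r ⇒ v = √(GM/r) = 3980 m/s.
T = 2πr/v = 2π × 6.989 × 10^6 / 3980 = 11030 s.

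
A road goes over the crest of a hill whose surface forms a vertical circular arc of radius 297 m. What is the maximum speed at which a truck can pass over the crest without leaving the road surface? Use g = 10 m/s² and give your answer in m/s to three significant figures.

54.5 m/s

At the crest the centre of the circle is below the truck, so the net downward (centripetal) force is mg − N = mv²/r.
The truck leaves the road when N → 0, giving v_max = √(g r) = √(10.0 × 297) = 54.50 m/s.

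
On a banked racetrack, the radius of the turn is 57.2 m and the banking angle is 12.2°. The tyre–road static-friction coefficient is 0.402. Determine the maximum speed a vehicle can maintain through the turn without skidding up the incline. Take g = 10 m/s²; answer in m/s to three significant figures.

At the maximum speed, friction acts down the slope at its limiting value f = μN. Radially (horizontal, toward centre): N sinθ + μN cosθ = mv²/r. Vertically: N cosθ − μN sinθ = mg.
Dividing: v² = r g (sinθ + μcosθ)/(cosθ − μsinθ).
sinθ + μcosθ = 0.2113 + 0.402×0.9774 = 0.6042; cosθ − μsinθ = 0.9774 − 0.402×0.2113 = 0.8925.
v² = 57.2 × 10.0 × 0.6042/0.8925 = 387.3 m²/s², so v = 19.68 m/s.

19.7 m/s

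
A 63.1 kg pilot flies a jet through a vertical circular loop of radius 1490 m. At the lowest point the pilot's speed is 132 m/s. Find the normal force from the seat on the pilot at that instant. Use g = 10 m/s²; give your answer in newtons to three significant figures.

1370 N

At the lowest point, N points up (toward the centre) and the weight mg points down (away from the centre), so the net inward force is N − mg = mv²/r.
N = m(v²/r + g) = 63.1 × ((132)²/1490 + 10.0) = 63.1 × (11.69 + 10.0) = 63.1 × 21.69 = 1369 N.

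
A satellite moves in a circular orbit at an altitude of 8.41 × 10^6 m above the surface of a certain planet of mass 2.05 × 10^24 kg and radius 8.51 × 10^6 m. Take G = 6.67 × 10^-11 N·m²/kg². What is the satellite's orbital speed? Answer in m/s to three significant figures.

Orbital radius r = R + h = 8.51 × 10^6 + 8.41 × 10^6 = 1.692 × 10^7 m.
Gravity supplies the centripetal force: G M m / r² = m v² / r, so v = √(GM/r).
v = √(6.67 × 10^-11 × 2.05 × 10^24 / 1.692 × 10^7) = √(8.081 × 10^6) = 2843 m/s.

2840 m/s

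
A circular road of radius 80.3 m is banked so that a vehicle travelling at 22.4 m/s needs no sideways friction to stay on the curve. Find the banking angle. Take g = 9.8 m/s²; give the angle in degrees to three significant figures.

With no friction, the horizontal component of the normal force provides the centripetal force: N sinθ = mv²/r, while N cosθ = mg vertically.
Dividing: tanθ = v²/(r g) = (22.4)²/(80.3 × 9.8) = 501.8/786.9 = 0.6376.
θ = arctan(0.6376) = 32.52°.

32.5°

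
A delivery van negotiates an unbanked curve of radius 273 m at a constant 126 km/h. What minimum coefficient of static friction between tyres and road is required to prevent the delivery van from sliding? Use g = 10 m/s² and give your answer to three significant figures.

v = 126/3.6 = 35.00 m/s.
Friction provides the centripetal force: μ_s m g = m v²/r, so μ_s = v²/(g r) = (35.00)²/(10.0 × 273) = 1225/2730 = 0.4487.

0.449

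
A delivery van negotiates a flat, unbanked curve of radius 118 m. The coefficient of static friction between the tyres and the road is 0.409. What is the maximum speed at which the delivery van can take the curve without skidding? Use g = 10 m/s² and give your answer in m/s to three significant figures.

The only inward force on a level bend is static friction, so at the limit f_s = μ_s N = μ_s m g = m v²/r.
Mass cancels: v_max = √(μ_s g r) = √(0.409 × 10.0 × 118) = √482.6 = 21.97 m/s.

22.0 m/s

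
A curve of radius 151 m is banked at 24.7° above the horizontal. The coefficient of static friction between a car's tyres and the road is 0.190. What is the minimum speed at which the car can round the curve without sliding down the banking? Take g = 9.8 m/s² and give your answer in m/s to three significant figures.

19.2 m/s

At the minimum speed, friction acts up the slope at its limiting value f = μN. Radially (horizontal, toward centre): N sinθ − μN cosθ = mv²/r. Vertically: N cosθ + μN sinθ = mg.
Dividing: v² = r g (sinθ − μcosθ)/(cosθ + μsinθ).
sinθ − μcosθ = 0.4179 − 0.190×0.9085 = 0.2453; cosθ + μsinθ = 0.9085 + 0.190×0.4179 = 0.9879.
v² = 151 × 9.8 × 0.2453/0.9879 = 367.4 m²/s², so v = 19.17 m/s.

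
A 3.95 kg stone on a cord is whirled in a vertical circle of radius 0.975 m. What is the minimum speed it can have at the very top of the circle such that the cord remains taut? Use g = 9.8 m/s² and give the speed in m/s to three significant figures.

At the top, both weight mg and T point toward the centre: T + mg = mv²/r.
At minimum speed T → 0, so mg = mv_min²/r ⇒ v_min = √(g r) = √(9.8 × 0.975) = 3.091 m/s.

3.09 m/s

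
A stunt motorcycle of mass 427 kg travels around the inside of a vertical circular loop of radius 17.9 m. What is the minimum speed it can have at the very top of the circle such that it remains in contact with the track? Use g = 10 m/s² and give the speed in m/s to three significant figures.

At the top, both weight mg and N point toward the centre: N + mg = mv²/r.
At minimum speed N → 0, so mg = mv_min²/r ⇒ v_min = √(g r) = √(10.0 × 17.9) = 13.38 m/s.

13.4 m/s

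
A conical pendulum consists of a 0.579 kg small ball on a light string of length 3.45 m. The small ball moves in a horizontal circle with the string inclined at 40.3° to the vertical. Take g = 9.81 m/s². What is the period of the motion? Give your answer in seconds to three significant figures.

r = L sinθ = 2.231 m. From T sinθ = mω²r and T cosθ = mg: tanθ = ω²r/g, so ω² = g tanθ / r = g/(L cosθ).
ω = √(g/(L cosθ)) = √(9.81/(3.45 × 0.7627)) = √3.728 = 1.931 rad/s.
Period = 2π/ω = 3.254 s.

3.25 s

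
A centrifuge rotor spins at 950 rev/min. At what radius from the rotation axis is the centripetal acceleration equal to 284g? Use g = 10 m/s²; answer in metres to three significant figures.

ω = 950 rev/min × 2π/60 = 99.48 rad/s.
a_c = ω²r = 284g ⇒ r = 284 × 10.0 / (99.48)² = 2840/9897 = 0.2870 m.

0.287 m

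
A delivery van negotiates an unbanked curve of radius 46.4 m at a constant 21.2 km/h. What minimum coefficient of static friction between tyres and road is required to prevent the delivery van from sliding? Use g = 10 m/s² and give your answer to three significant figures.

0.0747

v = 21.2/3.6 = 5.889 m/s.
Friction provides the centripetal force: μ_s m g = m v²/r, so μ_s = v²/(g r) = (5.889)²/(10.0 × 46.4) = 34.68/464.0 = 0.07474.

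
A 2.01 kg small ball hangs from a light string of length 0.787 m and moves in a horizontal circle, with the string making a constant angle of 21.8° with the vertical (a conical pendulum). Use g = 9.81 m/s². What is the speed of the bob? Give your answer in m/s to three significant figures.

The radius of the circle is r = L sinθ = 0.787 × sin 21.8° = 0.2923 m.
Horizontally T sinθ = mv²/r and vertically T cosθ = mg, so tanθ = v²/(rg).
v = √(r g tanθ) = √(0.2923 × 9.81 × 0.4000) = √1.147 = 1.071 m/s.

1.07 m/s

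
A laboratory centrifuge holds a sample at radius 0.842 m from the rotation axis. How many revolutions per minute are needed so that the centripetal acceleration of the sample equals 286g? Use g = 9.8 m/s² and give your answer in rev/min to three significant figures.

551 rev/min

Require ω²r = 286g, so ω = √(286 × 9.8/0.842) = 57.70 rad/s.
In rev/min: ω × 60/(2π) = 57.70 × 60/(2π) = 550.9 rev/min.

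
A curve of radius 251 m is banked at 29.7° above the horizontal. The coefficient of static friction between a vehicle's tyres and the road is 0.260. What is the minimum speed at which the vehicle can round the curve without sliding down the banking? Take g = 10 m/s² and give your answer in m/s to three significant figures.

26.0 m/s

At the minimum speed, friction acts up the slope at its limiting value f = μN. Radially (horizontal, toward centre): N sinθ − μN cosθ = mv²/r. Vertically: N cosθ + μN sinθ = mg.
Dividing: v² = r g (sinθ − μcosθ)/(cosθ + μsinθ).
sinθ − μcosθ = 0.4955 − 0.260×0.8686 = 0.2696; cosθ + μsinθ = 0.8686 + 0.260×0.4955 = 0.9975.
v² = 251 × 10.0 × 0.2696/0.9975 = 678.5 m²/s², so v = 26.05 m/s.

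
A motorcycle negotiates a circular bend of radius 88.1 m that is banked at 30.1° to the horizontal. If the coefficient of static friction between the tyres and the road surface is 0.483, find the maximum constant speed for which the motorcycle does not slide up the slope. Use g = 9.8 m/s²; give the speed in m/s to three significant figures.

At the maximum speed, friction acts down the slope at its limiting value f = μN. Radially (horizontal, toward centre): N sinθ + μN cosθ = mv²/r. Vertically: N cosθ − μN sinθ = mg.
Dividing: v² = r g (sinθ + μcosθ)/(cosθ − μsinθ).
sinθ + μcosθ = 0.5015 + 0.483×0.8652 = 0.9194; cosθ − μsinθ = 0.8652 − 0.483×0.5015 = 0.6229.
v² = 88.1 × 9.8 × 0.9194/0.6229 = 1274 m²/s², so v = 35.70 m/s.

35.7 m/s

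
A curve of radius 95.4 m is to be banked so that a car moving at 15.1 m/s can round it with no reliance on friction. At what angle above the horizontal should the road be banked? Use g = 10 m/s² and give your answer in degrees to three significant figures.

With no friction, the horizontal component of the normal force provides the centripetal force: N sinθ = mv²/r, while N cosθ = mg vertically.
Dividing: tanθ = v²/(r g) = (15.1)²/(95.4 × 10.0) = 228.0/954.0 = 0.2390.
θ = arctan(0.2390) = 13.44°.

13.4°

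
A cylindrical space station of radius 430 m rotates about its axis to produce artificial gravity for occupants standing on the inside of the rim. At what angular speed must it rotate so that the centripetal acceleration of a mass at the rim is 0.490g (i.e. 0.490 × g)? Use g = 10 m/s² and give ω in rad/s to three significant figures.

Centripetal acceleration a_c = ω²r. Setting ω²r = 0.490g:
ω = √(0.490g / r) = √(0.490 × 10.0 / 430) = √0.01140 = 0.1067 rad/s.

0.107 rad/s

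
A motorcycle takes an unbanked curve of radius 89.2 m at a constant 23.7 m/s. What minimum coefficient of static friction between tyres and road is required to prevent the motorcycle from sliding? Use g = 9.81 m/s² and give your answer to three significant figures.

Friction provides the centripetal force: μ_s m g = m v²/r, so μ_s = v²/(g r) = (23.70)²/(9.81 × 89.2) = 561.7/875.1 = 0.6419.

0.642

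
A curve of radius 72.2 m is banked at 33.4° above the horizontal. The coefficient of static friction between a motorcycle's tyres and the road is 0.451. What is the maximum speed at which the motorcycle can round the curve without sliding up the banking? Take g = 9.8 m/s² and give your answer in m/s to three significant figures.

At the maximum speed, friction acts down the slope at its limiting value f = μN. Radially (horizontal, toward centre): N sinθ + μN cosθ = mv²/r. Vertically: N cosθ − μN sinθ = mg.
Dividing: v² = r g (sinθ + μcosθ)/(cosθ − μsinθ).
sinθ + μcosθ = 0.5505 + 0.451×0.8348 = 0.9270; cosθ − μsinθ = 0.8348 − 0.451×0.5505 = 0.5866.
v² = 72.2 × 9.8 × 0.9270/0.5866 = 1118 m²/s², so v = 33.44 m/s.

33.4 m/s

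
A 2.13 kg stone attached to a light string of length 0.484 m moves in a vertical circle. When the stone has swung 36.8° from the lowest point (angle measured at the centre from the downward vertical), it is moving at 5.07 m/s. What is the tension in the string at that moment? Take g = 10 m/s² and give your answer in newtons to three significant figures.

130 N

Take the radial direction toward the centre of the circle as positive. The component of the weight along the string toward the centre is −mg cos φ (φ measured from the bottom), so Newton's second law along the string gives T − mg cos φ = m v²/r.
cos 36.8° = 0.8007, so T = m(v²/r + g cos φ) = 2.13 × ((5.07)²/0.484 + 10.0 × 0.8007) = 2.13 × (53.11 + (8.007)) = 2.13 × 61.12 = 130.2 N.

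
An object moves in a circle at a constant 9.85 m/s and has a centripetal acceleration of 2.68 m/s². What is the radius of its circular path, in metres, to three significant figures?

36.2 m

a_c = v²/r ⇒ r = v²/a_c = (9.85)²/2.68 = 97.02/2.68 = 36.20 m.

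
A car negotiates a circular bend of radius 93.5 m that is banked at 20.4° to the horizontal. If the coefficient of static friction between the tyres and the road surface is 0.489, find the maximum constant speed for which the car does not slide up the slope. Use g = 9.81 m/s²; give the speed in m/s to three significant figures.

31.1 m/s

At the maximum speed, friction acts down the slope at its limiting value f = μN. Radially (horizontal, toward centre): N sinθ + μN cosθ = mv²/r. Vertically: N cosθ − μN sinθ = mg.
Dividing: v² = r g (sinθ + μcosθ)/(cosθ − μsinθ).
sinθ + μcosθ = 0.3486 + 0.489×0.9373 = 0.8069; cosθ − μsinθ = 0.9373 − 0.489×0.3486 = 0.7668.
v² = 93.5 × 9.81 × 0.8069/0.7668 = 965.2 m²/s², so v = 31.07 m/s.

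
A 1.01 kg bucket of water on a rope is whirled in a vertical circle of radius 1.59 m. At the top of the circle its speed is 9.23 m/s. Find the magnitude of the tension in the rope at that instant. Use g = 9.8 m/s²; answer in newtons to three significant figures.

44.2 N

At the top, both T and the weight mg point inward (toward the centre), so T + mg = mv²/r.
T = m(v²/r − g) = 1.01 × ((9.23)²/1.59 − 9.8) = 1.01 × (53.58 − 9.8) = 1.01 × 43.78 = 44.22 N.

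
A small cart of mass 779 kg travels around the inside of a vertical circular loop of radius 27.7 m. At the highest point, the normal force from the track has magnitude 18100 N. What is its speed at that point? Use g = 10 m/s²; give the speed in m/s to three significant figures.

At the top, N + mg = mv²/r, so v = √(r(N/m + g)) = √(27.7 × (18100/779 + 10.0)) = √(27.7 × 33.23) = √920.6 = 30.34 m/s.

30.3 m/s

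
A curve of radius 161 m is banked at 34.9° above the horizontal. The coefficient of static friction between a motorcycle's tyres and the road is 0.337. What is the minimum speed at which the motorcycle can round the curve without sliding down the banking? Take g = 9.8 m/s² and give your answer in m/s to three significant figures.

21.5 m/s

At the minimum speed, friction acts up the slope at its limiting value f = μN. Radially (horizontal, toward centre): N sinθ − μN cosθ = mv²/r. Vertically: N cosθ + μN sinθ = mg.
Dividing: v² = r g (sinθ − μcosθ)/(cosθ + μsinθ).
sinθ − μcosθ = 0.5721 − 0.337×0.8202 = 0.2958; cosθ + μsinθ = 0.8202 + 0.337×0.5721 = 1.013.
v² = 161 × 9.8 × 0.2958/1.013 = 460.7 m²/s², so v = 21.46 m/s.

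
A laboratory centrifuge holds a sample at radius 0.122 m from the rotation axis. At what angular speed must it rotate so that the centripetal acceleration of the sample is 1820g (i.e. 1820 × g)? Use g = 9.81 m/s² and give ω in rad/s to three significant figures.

383 rad/s

Centripetal acceleration a_c = ω²r. Setting ω²r = 1820g:
ω = √(1820g / r) = √(1820 × 9.81 / 0.122) = √146300 = 382.6 rad/s.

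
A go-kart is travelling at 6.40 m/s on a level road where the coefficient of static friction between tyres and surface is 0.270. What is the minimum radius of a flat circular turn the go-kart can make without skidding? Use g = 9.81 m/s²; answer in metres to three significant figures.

At the limit, μ_s m g = m v²/r, so r_min = v²/(μ_s g) = (6.40)²/(0.270 × 9.81) = 40.96/2.649 = 15.46 m.

15.5 m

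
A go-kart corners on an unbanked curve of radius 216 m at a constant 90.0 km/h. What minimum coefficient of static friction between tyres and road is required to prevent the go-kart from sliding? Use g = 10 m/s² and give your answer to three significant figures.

0.289

v = 90.0/3.6 = 25.00 m/s.
Friction provides the centripetal force: μ_s m g = m v²/r, so μ_s = v²/(g r) = (25.00)²/(10.0 × 216) = 625.0/2160 = 0.2894.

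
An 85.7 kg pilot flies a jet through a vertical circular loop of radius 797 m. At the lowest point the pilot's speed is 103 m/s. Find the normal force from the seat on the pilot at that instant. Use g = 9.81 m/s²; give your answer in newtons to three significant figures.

1980 N

At the lowest point, N points up (toward the centre) and the weight mg points down (away from the centre), so the net inward force is N − mg = mv²/r.
N = m(v²/r + g) = 85.7 × ((103)²/797 + 9.81) = 85.7 × (13.31 + 9.81) = 85.7 × 23.12 = 1981 N.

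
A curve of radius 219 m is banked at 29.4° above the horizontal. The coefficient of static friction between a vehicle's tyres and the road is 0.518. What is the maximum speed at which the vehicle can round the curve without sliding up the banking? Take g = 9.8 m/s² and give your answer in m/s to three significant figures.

At the maximum speed, friction acts down the slope at its limiting value f = μN. Radially (horizontal, toward centre): N sinθ + μN cosθ = mv²/r. Vertically: N cosθ − μN sinθ = mg.
Dividing: v² = r g (sinθ + μcosθ)/(cosθ − μsinθ).
sinθ + μcosθ = 0.4909 + 0.518×0.8712 = 0.9422; cosθ − μsinθ = 0.8712 − 0.518×0.4909 = 0.6169.
v² = 219 × 9.8 × 0.9422/0.6169 = 3278 m²/s², so v = 57.25 m/s.

57.3 m/s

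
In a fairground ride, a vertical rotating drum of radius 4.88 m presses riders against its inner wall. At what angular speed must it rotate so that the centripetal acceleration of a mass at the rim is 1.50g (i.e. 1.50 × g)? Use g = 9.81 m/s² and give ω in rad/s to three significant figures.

Centripetal acceleration a_c = ω²r. Setting ω²r = 1.50g:
ω = √(1.50g / r) = √(1.50 × 9.81 / 4.88) = √3.015 = 1.736 rad/s.

1.74 rad/s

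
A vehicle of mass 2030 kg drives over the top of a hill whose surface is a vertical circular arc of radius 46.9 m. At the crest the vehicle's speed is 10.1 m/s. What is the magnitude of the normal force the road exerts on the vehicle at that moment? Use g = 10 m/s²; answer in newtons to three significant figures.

15900 N

At the crest the centripetal acceleration points downward (toward the centre of the arc), so mg − N = mv²/r.
N = m(g − v²/r) = 2030 × (10.0 − (10.1)²/46.9) = 2030 × (10.0 − 2.175) = 2030 × 7.825 = 15880 N.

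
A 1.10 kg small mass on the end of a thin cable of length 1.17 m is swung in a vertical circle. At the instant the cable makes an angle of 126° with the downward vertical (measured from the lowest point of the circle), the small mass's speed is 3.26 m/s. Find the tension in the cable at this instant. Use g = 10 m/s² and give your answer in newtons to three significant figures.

Take the radial direction toward the centre of the circle as positive. The component of the weight along the string toward the centre is −mg cos φ (φ measured from the bottom), so Newton's second law along the string gives T − mg cos φ = m v²/r.
cos 126° = -0.5878, so T = m(v²/r + g cos φ) = 1.10 × ((3.26)²/1.17 + 10.0 × -0.5878) = 1.10 × (9.083 + (-5.878)) = 1.10 × 3.206 = 3.526 N.

3.53 N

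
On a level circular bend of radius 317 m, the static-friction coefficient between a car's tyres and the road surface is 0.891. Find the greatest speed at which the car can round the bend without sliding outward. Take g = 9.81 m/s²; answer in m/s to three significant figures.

On a flat curve, static friction is the only horizontal force, so it must supply the full centripetal force: μ_s m g = m v²/r.
Mass cancels: v_max = √(μ_s g r) = √(0.891 × 9.81 × 317) = √2771 = 52.64 m/s.

52.6 m/s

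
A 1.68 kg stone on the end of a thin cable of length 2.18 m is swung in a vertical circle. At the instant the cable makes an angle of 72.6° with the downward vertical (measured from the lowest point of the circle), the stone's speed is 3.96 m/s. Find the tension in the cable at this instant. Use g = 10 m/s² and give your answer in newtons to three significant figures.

17.1 N

Take the radial direction toward the centre of the circle as positive. The component of the weight along the string toward the centre is −mg cos φ (φ measured from the bottom), so Newton's second law along the string gives T − mg cos φ = m v²/r.
cos 72.6° = 0.2990, so T = m(v²/r + g cos φ) = 1.68 × ((3.96)²/2.18 + 10.0 × 0.2990) = 1.68 × (7.193 + (2.990)) = 1.68 × 10.18 = 17.11 N.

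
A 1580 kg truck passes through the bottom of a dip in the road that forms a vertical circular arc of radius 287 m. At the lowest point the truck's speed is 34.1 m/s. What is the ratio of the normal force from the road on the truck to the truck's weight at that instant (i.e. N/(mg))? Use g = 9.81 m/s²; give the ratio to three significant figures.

1.41

At the bottom, N − mg = mv²/r, so N = m(v²/r + g) and N/(mg) = v²/(rg) + 1 = (34.1)²/(287 × 9.81) + 1 = 0.4130 + 1 = 1.413.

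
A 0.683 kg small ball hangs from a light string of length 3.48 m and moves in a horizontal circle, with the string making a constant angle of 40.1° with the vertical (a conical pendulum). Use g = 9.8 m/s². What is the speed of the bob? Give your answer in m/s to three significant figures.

4.30 m/s

The radius of the circle is r = L sinθ = 3.48 × sin 40.1° = 2.242 m.
Horizontally T sinθ = mv²/r and vertically T cosθ = mg, so tanθ = v²/(rg).
v = √(r g tanθ) = √(2.242 × 9.8 × 0.8421) = √18.50 = 4.301 m/s.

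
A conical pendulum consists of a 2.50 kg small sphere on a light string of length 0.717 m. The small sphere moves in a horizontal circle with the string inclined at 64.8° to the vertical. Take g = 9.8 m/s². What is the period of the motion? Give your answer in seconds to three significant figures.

r = L sinθ = 0.6488 m. From T sinθ = mω²r and T cosθ = mg: tanθ = ω²r/g, so ω² = g tanθ / r = g/(L cosθ).
ω = √(g/(L cosθ)) = √(9.8/(0.717 × 0.4258)) = √32.10 = 5.666 rad/s.
Period = 2π/ω = 1.109 s.

1.11 s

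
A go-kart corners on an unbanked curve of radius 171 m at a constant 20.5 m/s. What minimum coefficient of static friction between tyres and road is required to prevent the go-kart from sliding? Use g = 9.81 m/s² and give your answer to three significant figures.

0.251

Friction provides the centripetal force: μ_s m g = m v²/r, so μ_s = v²/(g r) = (20.50)²/(9.81 × 171) = 420.2/1678 = 0.2505.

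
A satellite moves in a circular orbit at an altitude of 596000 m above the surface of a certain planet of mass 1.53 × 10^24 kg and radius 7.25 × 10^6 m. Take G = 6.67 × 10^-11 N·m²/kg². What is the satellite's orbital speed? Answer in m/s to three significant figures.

3610 m/s

Orbital radius r = R + h = 7.25 × 10^6 + 596000 = 7.846 × 10^6 m.
Gravity supplies the centripetal force: G M m / r² = m v² / r, so v = √(GM/r).
v = √(6.67 × 10^-11 × 1.53 × 10^24 / 7.846 × 10^6) = √(1.301 × 10^7) = 3606 m/s.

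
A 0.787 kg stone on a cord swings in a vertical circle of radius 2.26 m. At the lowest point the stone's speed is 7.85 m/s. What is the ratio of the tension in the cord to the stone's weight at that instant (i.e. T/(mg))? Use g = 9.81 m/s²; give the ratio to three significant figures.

3.78

At the bottom, T − mg = mv²/r, so T = m(v²/r + g) and T/(mg) = v²/(rg) + 1 = (7.85)²/(2.26 × 9.81) + 1 = 2.779 + 1 = 3.779.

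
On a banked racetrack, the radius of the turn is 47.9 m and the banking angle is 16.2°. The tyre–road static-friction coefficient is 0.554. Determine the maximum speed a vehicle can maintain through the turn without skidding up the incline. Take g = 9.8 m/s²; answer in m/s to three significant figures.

At the maximum speed, friction acts down the slope at its limiting value f = μN. Radially (horizontal, toward centre): N sinθ + μN cosθ = mv²/r. Vertically: N cosθ − μN sinθ = mg.
Dividing: v² = r g (sinθ + μcosθ)/(cosθ − μsinθ).
sinθ + μcosθ = 0.2790 + 0.554×0.9603 = 0.8110; cosθ − μsinθ = 0.9603 − 0.554×0.2790 = 0.8057.
v² = 47.9 × 9.8 × 0.8110/0.8057 = 472.5 m²/s², so v = 21.74 m/s.

21.7 m/s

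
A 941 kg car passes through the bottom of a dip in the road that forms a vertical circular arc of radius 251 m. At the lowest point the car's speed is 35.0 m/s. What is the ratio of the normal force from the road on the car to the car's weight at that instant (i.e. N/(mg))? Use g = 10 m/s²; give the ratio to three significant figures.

1.49

At the bottom, N − mg = mv²/r, so N = m(v²/r + g) and N/(mg) = v²/(rg) + 1 = (35.0)²/(251 × 10.0) + 1 = 0.4880 + 1 = 1.488.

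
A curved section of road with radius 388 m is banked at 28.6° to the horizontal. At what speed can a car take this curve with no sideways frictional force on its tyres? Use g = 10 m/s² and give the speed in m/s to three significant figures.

46.0 m/s

On a frictionless banked curve, N sinθ = mv²/r and N cosθ = mg, so tanθ = v²/(rg).
v = √(r g tanθ) = √(388 × 10.0 × tan 28.6°) = √(388 × 10.0 × 0.5452) = √2115 = 45.99 m/s.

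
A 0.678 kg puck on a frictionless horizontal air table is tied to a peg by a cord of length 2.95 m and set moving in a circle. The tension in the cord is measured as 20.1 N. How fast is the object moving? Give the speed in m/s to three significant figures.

T = m v²/r ⇒ v = √(T r / m) = √(20.1 × 2.95 / 0.678) = √87.46 = 9.352 m/s.

9.35 m/s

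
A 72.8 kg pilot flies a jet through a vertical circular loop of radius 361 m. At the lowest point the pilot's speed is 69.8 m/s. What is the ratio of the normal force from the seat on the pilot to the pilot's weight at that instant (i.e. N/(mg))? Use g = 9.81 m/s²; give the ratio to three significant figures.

2.38

At the bottom, N − mg = mv²/r, so N = m(v²/r + g) and N/(mg) = v²/(rg) + 1 = (69.8)²/(361 × 9.81) + 1 = 1.376 + 1 = 2.376.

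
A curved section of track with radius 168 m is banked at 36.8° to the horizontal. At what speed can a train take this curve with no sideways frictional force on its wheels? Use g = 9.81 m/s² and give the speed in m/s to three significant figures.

35.1 m/s

On a frictionless banked curve, N sinθ = mv²/r and N cosθ = mg, so tanθ = v²/(rg).
v = √(r g tanθ) = √(168 × 9.81 × tan 36.8°) = √(168 × 9.81 × 0.7481) = √1233 = 35.11 m/s.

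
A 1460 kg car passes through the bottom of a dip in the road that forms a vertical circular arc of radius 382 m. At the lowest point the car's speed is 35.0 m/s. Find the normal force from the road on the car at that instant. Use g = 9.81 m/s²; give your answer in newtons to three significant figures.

At the lowest point, N points up (toward the centre) and the weight mg points down (away from the centre), so the net inward force is N − mg = mv²/r.
N = m(v²/r + g) = 1460 × ((35.0)²/382 + 9.81) = 1460 × (3.207 + 9.81) = 1460 × 13.02 = 19000 N.

19000 N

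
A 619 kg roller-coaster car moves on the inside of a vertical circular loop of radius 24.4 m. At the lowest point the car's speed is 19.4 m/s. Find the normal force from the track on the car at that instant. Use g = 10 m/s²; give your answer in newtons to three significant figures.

At the lowest point, N points up (toward the centre) and the weight mg points down (away from the centre), so the net inward force is N − mg = mv²/r.
N = m(v²/r + g) = 619 × ((19.4)²/24.4 + 10.0) = 619 × (15.42 + 10.0) = 619 × 25.42 = 15740 N.

15700 N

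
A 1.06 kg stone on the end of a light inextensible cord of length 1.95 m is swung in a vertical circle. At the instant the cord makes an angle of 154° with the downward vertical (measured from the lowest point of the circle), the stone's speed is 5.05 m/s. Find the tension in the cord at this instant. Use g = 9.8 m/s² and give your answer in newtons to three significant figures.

4.53 N

Take the radial direction toward the centre of the circle as positive. The component of the weight along the string toward the centre is −mg cos φ (φ measured from the bottom), so Newton's second law along the string gives T − mg cos φ = m v²/r.
cos 154° = -0.8988, so T = m(v²/r + g cos φ) = 1.06 × ((5.05)²/1.95 + 9.8 × -0.8988) = 1.06 × (13.08 + (-8.808)) = 1.06 × 4.270 = 4.526 N.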